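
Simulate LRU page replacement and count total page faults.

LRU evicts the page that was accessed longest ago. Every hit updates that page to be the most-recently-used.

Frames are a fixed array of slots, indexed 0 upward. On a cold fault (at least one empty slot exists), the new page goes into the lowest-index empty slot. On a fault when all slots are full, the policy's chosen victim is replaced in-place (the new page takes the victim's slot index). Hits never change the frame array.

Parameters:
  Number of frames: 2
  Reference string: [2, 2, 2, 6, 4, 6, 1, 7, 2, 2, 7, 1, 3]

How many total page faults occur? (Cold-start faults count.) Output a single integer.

Answer: 8

Derivation:
Step 0: ref 2 → FAULT, frames=[2,-]
Step 1: ref 2 → HIT, frames=[2,-]
Step 2: ref 2 → HIT, frames=[2,-]
Step 3: ref 6 → FAULT, frames=[2,6]
Step 4: ref 4 → FAULT (evict 2), frames=[4,6]
Step 5: ref 6 → HIT, frames=[4,6]
Step 6: ref 1 → FAULT (evict 4), frames=[1,6]
Step 7: ref 7 → FAULT (evict 6), frames=[1,7]
Step 8: ref 2 → FAULT (evict 1), frames=[2,7]
Step 9: ref 2 → HIT, frames=[2,7]
Step 10: ref 7 → HIT, frames=[2,7]
Step 11: ref 1 → FAULT (evict 2), frames=[1,7]
Step 12: ref 3 → FAULT (evict 7), frames=[1,3]
Total faults: 8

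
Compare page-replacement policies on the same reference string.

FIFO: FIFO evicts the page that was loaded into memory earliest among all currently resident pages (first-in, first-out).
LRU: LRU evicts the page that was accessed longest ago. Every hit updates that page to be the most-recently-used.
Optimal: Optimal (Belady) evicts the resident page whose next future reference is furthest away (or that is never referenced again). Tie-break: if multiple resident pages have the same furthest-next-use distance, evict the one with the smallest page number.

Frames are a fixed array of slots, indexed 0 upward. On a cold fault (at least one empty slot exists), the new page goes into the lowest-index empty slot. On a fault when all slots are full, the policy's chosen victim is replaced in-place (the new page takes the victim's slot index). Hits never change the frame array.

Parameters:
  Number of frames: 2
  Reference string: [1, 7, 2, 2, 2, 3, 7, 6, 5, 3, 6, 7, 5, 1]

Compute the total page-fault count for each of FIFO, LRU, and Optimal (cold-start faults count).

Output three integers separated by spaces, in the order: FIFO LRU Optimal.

Answer: 12 12 9

Derivation:
--- FIFO ---
  step 0: ref 1 -> FAULT, frames=[1,-] (faults so far: 1)
  step 1: ref 7 -> FAULT, frames=[1,7] (faults so far: 2)
  step 2: ref 2 -> FAULT, evict 1, frames=[2,7] (faults so far: 3)
  step 3: ref 2 -> HIT, frames=[2,7] (faults so far: 3)
  step 4: ref 2 -> HIT, frames=[2,7] (faults so far: 3)
  step 5: ref 3 -> FAULT, evict 7, frames=[2,3] (faults so far: 4)
  step 6: ref 7 -> FAULT, evict 2, frames=[7,3] (faults so far: 5)
  step 7: ref 6 -> FAULT, evict 3, frames=[7,6] (faults so far: 6)
  step 8: ref 5 -> FAULT, evict 7, frames=[5,6] (faults so far: 7)
  step 9: ref 3 -> FAULT, evict 6, frames=[5,3] (faults so far: 8)
  step 10: ref 6 -> FAULT, evict 5, frames=[6,3] (faults so far: 9)
  step 11: ref 7 -> FAULT, evict 3, frames=[6,7] (faults so far: 10)
  step 12: ref 5 -> FAULT, evict 6, frames=[5,7] (faults so far: 11)
  step 13: ref 1 -> FAULT, evict 7, frames=[5,1] (faults so far: 12)
  FIFO total faults: 12
--- LRU ---
  step 0: ref 1 -> FAULT, frames=[1,-] (faults so far: 1)
  step 1: ref 7 -> FAULT, frames=[1,7] (faults so far: 2)
  step 2: ref 2 -> FAULT, evict 1, frames=[2,7] (faults so far: 3)
  step 3: ref 2 -> HIT, frames=[2,7] (faults so far: 3)
  step 4: ref 2 -> HIT, frames=[2,7] (faults so far: 3)
  step 5: ref 3 -> FAULT, evict 7, frames=[2,3] (faults so far: 4)
  step 6: ref 7 -> FAULT, evict 2, frames=[7,3] (faults so far: 5)
  step 7: ref 6 -> FAULT, evict 3, frames=[7,6] (faults so far: 6)
  step 8: ref 5 -> FAULT, evict 7, frames=[5,6] (faults so far: 7)
  step 9: ref 3 -> FAULT, evict 6, frames=[5,3] (faults so far: 8)
  step 10: ref 6 -> FAULT, evict 5, frames=[6,3] (faults so far: 9)
  step 11: ref 7 -> FAULT, evict 3, frames=[6,7] (faults so far: 10)
  step 12: ref 5 -> FAULT, evict 6, frames=[5,7] (faults so far: 11)
  step 13: ref 1 -> FAULT, evict 7, frames=[5,1] (faults so far: 12)
  LRU total faults: 12
--- Optimal ---
  step 0: ref 1 -> FAULT, frames=[1,-] (faults so far: 1)
  step 1: ref 7 -> FAULT, frames=[1,7] (faults so far: 2)
  step 2: ref 2 -> FAULT, evict 1, frames=[2,7] (faults so far: 3)
  step 3: ref 2 -> HIT, frames=[2,7] (faults so far: 3)
  step 4: ref 2 -> HIT, frames=[2,7] (faults so far: 3)
  step 5: ref 3 -> FAULT, evict 2, frames=[3,7] (faults so far: 4)
  step 6: ref 7 -> HIT, frames=[3,7] (faults so far: 4)
  step 7: ref 6 -> FAULT, evict 7, frames=[3,6] (faults so far: 5)
  step 8: ref 5 -> FAULT, evict 6, frames=[3,5] (faults so far: 6)
  step 9: ref 3 -> HIT, frames=[3,5] (faults so far: 6)
  step 10: ref 6 -> FAULT, evict 3, frames=[6,5] (faults so far: 7)
  step 11: ref 7 -> FAULT, evict 6, frames=[7,5] (faults so far: 8)
  step 12: ref 5 -> HIT, frames=[7,5] (faults so far: 8)
  step 13: ref 1 -> FAULT, evict 5, frames=[7,1] (faults so far: 9)
  Optimal total faults: 9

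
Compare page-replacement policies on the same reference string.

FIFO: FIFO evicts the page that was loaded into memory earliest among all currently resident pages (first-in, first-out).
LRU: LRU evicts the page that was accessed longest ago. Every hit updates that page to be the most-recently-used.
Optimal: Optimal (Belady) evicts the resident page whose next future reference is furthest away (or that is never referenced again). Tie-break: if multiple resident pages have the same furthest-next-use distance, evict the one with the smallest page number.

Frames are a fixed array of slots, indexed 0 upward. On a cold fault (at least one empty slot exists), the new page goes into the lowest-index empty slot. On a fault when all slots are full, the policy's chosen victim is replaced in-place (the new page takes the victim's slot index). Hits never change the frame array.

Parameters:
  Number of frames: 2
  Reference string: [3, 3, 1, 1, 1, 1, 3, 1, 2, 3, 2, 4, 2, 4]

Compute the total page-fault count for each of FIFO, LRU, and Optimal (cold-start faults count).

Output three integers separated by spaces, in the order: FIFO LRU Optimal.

Answer: 6 5 4

Derivation:
--- FIFO ---
  step 0: ref 3 -> FAULT, frames=[3,-] (faults so far: 1)
  step 1: ref 3 -> HIT, frames=[3,-] (faults so far: 1)
  step 2: ref 1 -> FAULT, frames=[3,1] (faults so far: 2)
  step 3: ref 1 -> HIT, frames=[3,1] (faults so far: 2)
  step 4: ref 1 -> HIT, frames=[3,1] (faults so far: 2)
  step 5: ref 1 -> HIT, frames=[3,1] (faults so far: 2)
  step 6: ref 3 -> HIT, frames=[3,1] (faults so far: 2)
  step 7: ref 1 -> HIT, frames=[3,1] (faults so far: 2)
  step 8: ref 2 -> FAULT, evict 3, frames=[2,1] (faults so far: 3)
  step 9: ref 3 -> FAULT, evict 1, frames=[2,3] (faults so far: 4)
  step 10: ref 2 -> HIT, frames=[2,3] (faults so far: 4)
  step 11: ref 4 -> FAULT, evict 2, frames=[4,3] (faults so far: 5)
  step 12: ref 2 -> FAULT, evict 3, frames=[4,2] (faults so far: 6)
  step 13: ref 4 -> HIT, frames=[4,2] (faults so far: 6)
  FIFO total faults: 6
--- LRU ---
  step 0: ref 3 -> FAULT, frames=[3,-] (faults so far: 1)
  step 1: ref 3 -> HIT, frames=[3,-] (faults so far: 1)
  step 2: ref 1 -> FAULT, frames=[3,1] (faults so far: 2)
  step 3: ref 1 -> HIT, frames=[3,1] (faults so far: 2)
  step 4: ref 1 -> HIT, frames=[3,1] (faults so far: 2)
  step 5: ref 1 -> HIT, frames=[3,1] (faults so far: 2)
  step 6: ref 3 -> HIT, frames=[3,1] (faults so far: 2)
  step 7: ref 1 -> HIT, frames=[3,1] (faults so far: 2)
  step 8: ref 2 -> FAULT, evict 3, frames=[2,1] (faults so far: 3)
  step 9: ref 3 -> FAULT, evict 1, frames=[2,3] (faults so far: 4)
  step 10: ref 2 -> HIT, frames=[2,3] (faults so far: 4)
  step 11: ref 4 -> FAULT, evict 3, frames=[2,4] (faults so far: 5)
  step 12: ref 2 -> HIT, frames=[2,4] (faults so far: 5)
  step 13: ref 4 -> HIT, frames=[2,4] (faults so far: 5)
  LRU total faults: 5
--- Optimal ---
  step 0: ref 3 -> FAULT, frames=[3,-] (faults so far: 1)
  step 1: ref 3 -> HIT, frames=[3,-] (faults so far: 1)
  step 2: ref 1 -> FAULT, frames=[3,1] (faults so far: 2)
  step 3: ref 1 -> HIT, frames=[3,1] (faults so far: 2)
  step 4: ref 1 -> HIT, frames=[3,1] (faults so far: 2)
  step 5: ref 1 -> HIT, frames=[3,1] (faults so far: 2)
  step 6: ref 3 -> HIT, frames=[3,1] (faults so far: 2)
  step 7: ref 1 -> HIT, frames=[3,1] (faults so far: 2)
  step 8: ref 2 -> FAULT, evict 1, frames=[3,2] (faults so far: 3)
  step 9: ref 3 -> HIT, frames=[3,2] (faults so far: 3)
  step 10: ref 2 -> HIT, frames=[3,2] (faults so far: 3)
  step 11: ref 4 -> FAULT, evict 3, frames=[4,2] (faults so far: 4)
  step 12: ref 2 -> HIT, frames=[4,2] (faults so far: 4)
  step 13: ref 4 -> HIT, frames=[4,2] (faults so far: 4)
  Optimal total faults: 4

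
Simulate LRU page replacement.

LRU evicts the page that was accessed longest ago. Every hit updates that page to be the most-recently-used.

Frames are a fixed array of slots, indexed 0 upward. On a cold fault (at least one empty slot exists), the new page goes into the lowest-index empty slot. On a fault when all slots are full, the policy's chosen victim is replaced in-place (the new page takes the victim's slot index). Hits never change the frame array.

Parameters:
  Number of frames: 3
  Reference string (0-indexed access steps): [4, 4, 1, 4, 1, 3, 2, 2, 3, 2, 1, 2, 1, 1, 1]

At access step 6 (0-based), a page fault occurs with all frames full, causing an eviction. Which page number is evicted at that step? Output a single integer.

Answer: 4

Derivation:
Step 0: ref 4 -> FAULT, frames=[4,-,-]
Step 1: ref 4 -> HIT, frames=[4,-,-]
Step 2: ref 1 -> FAULT, frames=[4,1,-]
Step 3: ref 4 -> HIT, frames=[4,1,-]
Step 4: ref 1 -> HIT, frames=[4,1,-]
Step 5: ref 3 -> FAULT, frames=[4,1,3]
Step 6: ref 2 -> FAULT, evict 4, frames=[2,1,3]
At step 6: evicted page 4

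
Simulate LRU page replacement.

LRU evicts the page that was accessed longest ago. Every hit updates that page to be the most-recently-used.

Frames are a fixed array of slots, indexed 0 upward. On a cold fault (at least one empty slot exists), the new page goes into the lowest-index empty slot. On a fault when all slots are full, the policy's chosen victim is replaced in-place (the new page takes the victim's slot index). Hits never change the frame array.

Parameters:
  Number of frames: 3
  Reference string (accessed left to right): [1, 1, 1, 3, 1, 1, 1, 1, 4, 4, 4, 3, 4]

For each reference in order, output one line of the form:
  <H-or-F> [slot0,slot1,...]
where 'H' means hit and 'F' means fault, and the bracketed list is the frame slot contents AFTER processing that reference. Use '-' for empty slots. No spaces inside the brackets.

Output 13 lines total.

F [1,-,-]
H [1,-,-]
H [1,-,-]
F [1,3,-]
H [1,3,-]
H [1,3,-]
H [1,3,-]
H [1,3,-]
F [1,3,4]
H [1,3,4]
H [1,3,4]
H [1,3,4]
H [1,3,4]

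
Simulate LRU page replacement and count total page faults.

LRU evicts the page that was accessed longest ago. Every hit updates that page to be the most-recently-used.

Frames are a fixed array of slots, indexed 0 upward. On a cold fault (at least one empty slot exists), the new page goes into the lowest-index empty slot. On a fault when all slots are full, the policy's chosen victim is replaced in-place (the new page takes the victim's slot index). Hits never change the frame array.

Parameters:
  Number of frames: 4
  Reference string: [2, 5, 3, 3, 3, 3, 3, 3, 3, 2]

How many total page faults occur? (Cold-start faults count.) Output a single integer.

Step 0: ref 2 → FAULT, frames=[2,-,-,-]
Step 1: ref 5 → FAULT, frames=[2,5,-,-]
Step 2: ref 3 → FAULT, frames=[2,5,3,-]
Step 3: ref 3 → HIT, frames=[2,5,3,-]
Step 4: ref 3 → HIT, frames=[2,5,3,-]
Step 5: ref 3 → HIT, frames=[2,5,3,-]
Step 6: ref 3 → HIT, frames=[2,5,3,-]
Step 7: ref 3 → HIT, frames=[2,5,3,-]
Step 8: ref 3 → HIT, frames=[2,5,3,-]
Step 9: ref 2 → HIT, frames=[2,5,3,-]
Total faults: 3

Answer: 3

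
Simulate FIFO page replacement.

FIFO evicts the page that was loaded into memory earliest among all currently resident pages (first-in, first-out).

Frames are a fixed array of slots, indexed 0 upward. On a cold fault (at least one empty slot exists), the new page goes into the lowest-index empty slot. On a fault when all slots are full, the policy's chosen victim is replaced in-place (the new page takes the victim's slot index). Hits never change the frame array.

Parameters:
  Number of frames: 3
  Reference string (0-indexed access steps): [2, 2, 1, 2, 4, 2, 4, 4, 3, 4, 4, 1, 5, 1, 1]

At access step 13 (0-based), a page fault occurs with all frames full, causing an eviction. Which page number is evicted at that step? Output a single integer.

Answer: 4

Derivation:
Step 0: ref 2 -> FAULT, frames=[2,-,-]
Step 1: ref 2 -> HIT, frames=[2,-,-]
Step 2: ref 1 -> FAULT, frames=[2,1,-]
Step 3: ref 2 -> HIT, frames=[2,1,-]
Step 4: ref 4 -> FAULT, frames=[2,1,4]
Step 5: ref 2 -> HIT, frames=[2,1,4]
Step 6: ref 4 -> HIT, frames=[2,1,4]
Step 7: ref 4 -> HIT, frames=[2,1,4]
Step 8: ref 3 -> FAULT, evict 2, frames=[3,1,4]
Step 9: ref 4 -> HIT, frames=[3,1,4]
Step 10: ref 4 -> HIT, frames=[3,1,4]
Step 11: ref 1 -> HIT, frames=[3,1,4]
Step 12: ref 5 -> FAULT, evict 1, frames=[3,5,4]
Step 13: ref 1 -> FAULT, evict 4, frames=[3,5,1]
At step 13: evicted page 4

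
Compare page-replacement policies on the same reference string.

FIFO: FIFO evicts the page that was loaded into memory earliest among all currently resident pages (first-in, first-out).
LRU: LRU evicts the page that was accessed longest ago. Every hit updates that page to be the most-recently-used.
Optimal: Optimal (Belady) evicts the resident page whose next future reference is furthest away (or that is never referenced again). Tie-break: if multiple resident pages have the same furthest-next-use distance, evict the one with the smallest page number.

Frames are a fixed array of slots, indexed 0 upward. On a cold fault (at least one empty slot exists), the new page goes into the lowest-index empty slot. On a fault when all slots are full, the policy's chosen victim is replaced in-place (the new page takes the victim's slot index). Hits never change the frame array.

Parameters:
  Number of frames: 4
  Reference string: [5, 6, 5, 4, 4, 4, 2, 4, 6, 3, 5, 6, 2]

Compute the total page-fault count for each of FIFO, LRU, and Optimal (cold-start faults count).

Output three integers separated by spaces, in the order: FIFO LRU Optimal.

Answer: 7 7 5

Derivation:
--- FIFO ---
  step 0: ref 5 -> FAULT, frames=[5,-,-,-] (faults so far: 1)
  step 1: ref 6 -> FAULT, frames=[5,6,-,-] (faults so far: 2)
  step 2: ref 5 -> HIT, frames=[5,6,-,-] (faults so far: 2)
  step 3: ref 4 -> FAULT, frames=[5,6,4,-] (faults so far: 3)
  step 4: ref 4 -> HIT, frames=[5,6,4,-] (faults so far: 3)
  step 5: ref 4 -> HIT, frames=[5,6,4,-] (faults so far: 3)
  step 6: ref 2 -> FAULT, frames=[5,6,4,2] (faults so far: 4)
  step 7: ref 4 -> HIT, frames=[5,6,4,2] (faults so far: 4)
  step 8: ref 6 -> HIT, frames=[5,6,4,2] (faults so far: 4)
  step 9: ref 3 -> FAULT, evict 5, frames=[3,6,4,2] (faults so far: 5)
  step 10: ref 5 -> FAULT, evict 6, frames=[3,5,4,2] (faults so far: 6)
  step 11: ref 6 -> FAULT, evict 4, frames=[3,5,6,2] (faults so far: 7)
  step 12: ref 2 -> HIT, frames=[3,5,6,2] (faults so far: 7)
  FIFO total faults: 7
--- LRU ---
  step 0: ref 5 -> FAULT, frames=[5,-,-,-] (faults so far: 1)
  step 1: ref 6 -> FAULT, frames=[5,6,-,-] (faults so far: 2)
  step 2: ref 5 -> HIT, frames=[5,6,-,-] (faults so far: 2)
  step 3: ref 4 -> FAULT, frames=[5,6,4,-] (faults so far: 3)
  step 4: ref 4 -> HIT, frames=[5,6,4,-] (faults so far: 3)
  step 5: ref 4 -> HIT, frames=[5,6,4,-] (faults so far: 3)
  step 6: ref 2 -> FAULT, frames=[5,6,4,2] (faults so far: 4)
  step 7: ref 4 -> HIT, frames=[5,6,4,2] (faults so far: 4)
  step 8: ref 6 -> HIT, frames=[5,6,4,2] (faults so far: 4)
  step 9: ref 3 -> FAULT, evict 5, frames=[3,6,4,2] (faults so far: 5)
  step 10: ref 5 -> FAULT, evict 2, frames=[3,6,4,5] (faults so far: 6)
  step 11: ref 6 -> HIT, frames=[3,6,4,5] (faults so far: 6)
  step 12: ref 2 -> FAULT, evict 4, frames=[3,6,2,5] (faults so far: 7)
  LRU total faults: 7
--- Optimal ---
  step 0: ref 5 -> FAULT, frames=[5,-,-,-] (faults so far: 1)
  step 1: ref 6 -> FAULT, frames=[5,6,-,-] (faults so far: 2)
  step 2: ref 5 -> HIT, frames=[5,6,-,-] (faults so far: 2)
  step 3: ref 4 -> FAULT, frames=[5,6,4,-] (faults so far: 3)
  step 4: ref 4 -> HIT, frames=[5,6,4,-] (faults so far: 3)
  step 5: ref 4 -> HIT, frames=[5,6,4,-] (faults so far: 3)
  step 6: ref 2 -> FAULT, frames=[5,6,4,2] (faults so far: 4)
  step 7: ref 4 -> HIT, frames=[5,6,4,2] (faults so far: 4)
  step 8: ref 6 -> HIT, frames=[5,6,4,2] (faults so far: 4)
  step 9: ref 3 -> FAULT, evict 4, frames=[5,6,3,2] (faults so far: 5)
  step 10: ref 5 -> HIT, frames=[5,6,3,2] (faults so far: 5)
  step 11: ref 6 -> HIT, frames=[5,6,3,2] (faults so far: 5)
  step 12: ref 2 -> HIT, frames=[5,6,3,2] (faults so far: 5)
  Optimal total faults: 5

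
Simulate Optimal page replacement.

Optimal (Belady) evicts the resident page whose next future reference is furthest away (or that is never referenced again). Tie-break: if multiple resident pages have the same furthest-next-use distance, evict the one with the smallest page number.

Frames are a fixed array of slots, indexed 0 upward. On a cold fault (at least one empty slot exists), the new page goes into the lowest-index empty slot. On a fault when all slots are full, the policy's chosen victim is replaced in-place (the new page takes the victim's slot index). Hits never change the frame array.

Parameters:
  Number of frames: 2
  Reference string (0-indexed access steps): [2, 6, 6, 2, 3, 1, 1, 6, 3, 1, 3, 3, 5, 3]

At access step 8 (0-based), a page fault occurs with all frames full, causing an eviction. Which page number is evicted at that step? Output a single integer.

Step 0: ref 2 -> FAULT, frames=[2,-]
Step 1: ref 6 -> FAULT, frames=[2,6]
Step 2: ref 6 -> HIT, frames=[2,6]
Step 3: ref 2 -> HIT, frames=[2,6]
Step 4: ref 3 -> FAULT, evict 2, frames=[3,6]
Step 5: ref 1 -> FAULT, evict 3, frames=[1,6]
Step 6: ref 1 -> HIT, frames=[1,6]
Step 7: ref 6 -> HIT, frames=[1,6]
Step 8: ref 3 -> FAULT, evict 6, frames=[1,3]
At step 8: evicted page 6

Answer: 6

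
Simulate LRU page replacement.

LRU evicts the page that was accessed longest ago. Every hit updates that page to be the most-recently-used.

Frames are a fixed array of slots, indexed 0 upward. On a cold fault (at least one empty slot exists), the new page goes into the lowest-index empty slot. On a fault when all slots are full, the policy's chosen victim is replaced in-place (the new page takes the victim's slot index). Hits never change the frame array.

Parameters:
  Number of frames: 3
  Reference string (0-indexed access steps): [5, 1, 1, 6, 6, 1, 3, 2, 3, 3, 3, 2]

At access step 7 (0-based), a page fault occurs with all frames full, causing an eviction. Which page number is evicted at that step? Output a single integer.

Step 0: ref 5 -> FAULT, frames=[5,-,-]
Step 1: ref 1 -> FAULT, frames=[5,1,-]
Step 2: ref 1 -> HIT, frames=[5,1,-]
Step 3: ref 6 -> FAULT, frames=[5,1,6]
Step 4: ref 6 -> HIT, frames=[5,1,6]
Step 5: ref 1 -> HIT, frames=[5,1,6]
Step 6: ref 3 -> FAULT, evict 5, frames=[3,1,6]
Step 7: ref 2 -> FAULT, evict 6, frames=[3,1,2]
At step 7: evicted page 6

Answer: 6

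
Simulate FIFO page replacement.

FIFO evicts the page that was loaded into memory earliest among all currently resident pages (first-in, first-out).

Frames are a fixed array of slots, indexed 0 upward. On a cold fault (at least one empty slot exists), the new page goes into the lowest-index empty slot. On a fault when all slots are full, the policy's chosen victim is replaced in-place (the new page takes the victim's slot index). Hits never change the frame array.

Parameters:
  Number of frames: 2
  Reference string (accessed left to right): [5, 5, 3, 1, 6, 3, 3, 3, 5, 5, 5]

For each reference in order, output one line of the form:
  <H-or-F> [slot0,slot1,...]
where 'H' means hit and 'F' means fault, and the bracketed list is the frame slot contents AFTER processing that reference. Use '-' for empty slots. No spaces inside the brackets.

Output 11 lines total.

F [5,-]
H [5,-]
F [5,3]
F [1,3]
F [1,6]
F [3,6]
H [3,6]
H [3,6]
F [3,5]
H [3,5]
H [3,5]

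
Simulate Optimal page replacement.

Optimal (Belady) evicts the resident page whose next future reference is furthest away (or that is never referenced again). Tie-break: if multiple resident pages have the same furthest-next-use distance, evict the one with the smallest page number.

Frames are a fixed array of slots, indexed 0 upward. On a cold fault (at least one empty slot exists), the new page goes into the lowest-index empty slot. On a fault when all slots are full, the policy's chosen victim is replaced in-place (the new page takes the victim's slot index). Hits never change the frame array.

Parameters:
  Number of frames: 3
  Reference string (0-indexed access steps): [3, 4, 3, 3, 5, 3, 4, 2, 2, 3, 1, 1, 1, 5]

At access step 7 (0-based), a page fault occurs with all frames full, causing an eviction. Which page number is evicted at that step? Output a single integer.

Step 0: ref 3 -> FAULT, frames=[3,-,-]
Step 1: ref 4 -> FAULT, frames=[3,4,-]
Step 2: ref 3 -> HIT, frames=[3,4,-]
Step 3: ref 3 -> HIT, frames=[3,4,-]
Step 4: ref 5 -> FAULT, frames=[3,4,5]
Step 5: ref 3 -> HIT, frames=[3,4,5]
Step 6: ref 4 -> HIT, frames=[3,4,5]
Step 7: ref 2 -> FAULT, evict 4, frames=[3,2,5]
At step 7: evicted page 4

Answer: 4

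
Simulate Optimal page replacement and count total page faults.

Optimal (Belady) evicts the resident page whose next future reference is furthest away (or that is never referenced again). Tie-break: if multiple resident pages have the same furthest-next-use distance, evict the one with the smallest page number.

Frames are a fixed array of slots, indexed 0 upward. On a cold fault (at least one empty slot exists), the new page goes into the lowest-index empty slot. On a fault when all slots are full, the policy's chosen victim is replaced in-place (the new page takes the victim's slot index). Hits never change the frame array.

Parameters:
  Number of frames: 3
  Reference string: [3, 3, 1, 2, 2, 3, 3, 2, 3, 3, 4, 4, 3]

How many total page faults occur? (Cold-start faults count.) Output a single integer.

Step 0: ref 3 → FAULT, frames=[3,-,-]
Step 1: ref 3 → HIT, frames=[3,-,-]
Step 2: ref 1 → FAULT, frames=[3,1,-]
Step 3: ref 2 → FAULT, frames=[3,1,2]
Step 4: ref 2 → HIT, frames=[3,1,2]
Step 5: ref 3 → HIT, frames=[3,1,2]
Step 6: ref 3 → HIT, frames=[3,1,2]
Step 7: ref 2 → HIT, frames=[3,1,2]
Step 8: ref 3 → HIT, frames=[3,1,2]
Step 9: ref 3 → HIT, frames=[3,1,2]
Step 10: ref 4 → FAULT (evict 1), frames=[3,4,2]
Step 11: ref 4 → HIT, frames=[3,4,2]
Step 12: ref 3 → HIT, frames=[3,4,2]
Total faults: 4

Answer: 4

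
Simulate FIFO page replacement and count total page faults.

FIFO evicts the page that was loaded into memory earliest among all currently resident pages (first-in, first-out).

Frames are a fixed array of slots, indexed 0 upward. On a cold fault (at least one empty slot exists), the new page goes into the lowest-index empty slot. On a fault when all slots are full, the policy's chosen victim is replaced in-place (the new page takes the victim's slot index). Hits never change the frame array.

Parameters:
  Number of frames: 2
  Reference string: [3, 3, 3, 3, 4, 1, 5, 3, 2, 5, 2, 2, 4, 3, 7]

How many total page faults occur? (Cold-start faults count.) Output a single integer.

Step 0: ref 3 → FAULT, frames=[3,-]
Step 1: ref 3 → HIT, frames=[3,-]
Step 2: ref 3 → HIT, frames=[3,-]
Step 3: ref 3 → HIT, frames=[3,-]
Step 4: ref 4 → FAULT, frames=[3,4]
Step 5: ref 1 → FAULT (evict 3), frames=[1,4]
Step 6: ref 5 → FAULT (evict 4), frames=[1,5]
Step 7: ref 3 → FAULT (evict 1), frames=[3,5]
Step 8: ref 2 → FAULT (evict 5), frames=[3,2]
Step 9: ref 5 → FAULT (evict 3), frames=[5,2]
Step 10: ref 2 → HIT, frames=[5,2]
Step 11: ref 2 → HIT, frames=[5,2]
Step 12: ref 4 → FAULT (evict 2), frames=[5,4]
Step 13: ref 3 → FAULT (evict 5), frames=[3,4]
Step 14: ref 7 → FAULT (evict 4), frames=[3,7]
Total faults: 10

Answer: 10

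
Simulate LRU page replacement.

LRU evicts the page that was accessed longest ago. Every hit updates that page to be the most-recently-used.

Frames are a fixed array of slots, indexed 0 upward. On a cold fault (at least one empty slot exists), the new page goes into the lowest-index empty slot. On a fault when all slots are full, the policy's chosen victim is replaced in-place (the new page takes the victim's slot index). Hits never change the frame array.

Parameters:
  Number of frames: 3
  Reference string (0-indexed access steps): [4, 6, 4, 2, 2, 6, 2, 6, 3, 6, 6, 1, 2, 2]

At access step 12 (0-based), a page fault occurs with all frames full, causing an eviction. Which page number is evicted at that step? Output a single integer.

Answer: 3

Derivation:
Step 0: ref 4 -> FAULT, frames=[4,-,-]
Step 1: ref 6 -> FAULT, frames=[4,6,-]
Step 2: ref 4 -> HIT, frames=[4,6,-]
Step 3: ref 2 -> FAULT, frames=[4,6,2]
Step 4: ref 2 -> HIT, frames=[4,6,2]
Step 5: ref 6 -> HIT, frames=[4,6,2]
Step 6: ref 2 -> HIT, frames=[4,6,2]
Step 7: ref 6 -> HIT, frames=[4,6,2]
Step 8: ref 3 -> FAULT, evict 4, frames=[3,6,2]
Step 9: ref 6 -> HIT, frames=[3,6,2]
Step 10: ref 6 -> HIT, frames=[3,6,2]
Step 11: ref 1 -> FAULT, evict 2, frames=[3,6,1]
Step 12: ref 2 -> FAULT, evict 3, frames=[2,6,1]
At step 12: evicted page 3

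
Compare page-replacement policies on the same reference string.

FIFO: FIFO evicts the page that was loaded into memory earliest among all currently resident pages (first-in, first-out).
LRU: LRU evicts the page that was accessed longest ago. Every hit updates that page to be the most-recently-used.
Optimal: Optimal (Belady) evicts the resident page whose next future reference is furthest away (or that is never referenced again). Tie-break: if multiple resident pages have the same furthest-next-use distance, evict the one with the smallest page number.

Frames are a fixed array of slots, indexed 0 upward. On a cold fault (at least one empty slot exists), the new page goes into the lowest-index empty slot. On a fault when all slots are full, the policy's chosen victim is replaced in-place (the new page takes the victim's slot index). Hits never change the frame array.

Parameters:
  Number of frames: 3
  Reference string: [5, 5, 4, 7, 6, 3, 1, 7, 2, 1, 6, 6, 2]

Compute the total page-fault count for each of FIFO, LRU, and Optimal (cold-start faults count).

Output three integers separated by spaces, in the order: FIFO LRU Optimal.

Answer: 9 9 7

Derivation:
--- FIFO ---
  step 0: ref 5 -> FAULT, frames=[5,-,-] (faults so far: 1)
  step 1: ref 5 -> HIT, frames=[5,-,-] (faults so far: 1)
  step 2: ref 4 -> FAULT, frames=[5,4,-] (faults so far: 2)
  step 3: ref 7 -> FAULT, frames=[5,4,7] (faults so far: 3)
  step 4: ref 6 -> FAULT, evict 5, frames=[6,4,7] (faults so far: 4)
  step 5: ref 3 -> FAULT, evict 4, frames=[6,3,7] (faults so far: 5)
  step 6: ref 1 -> FAULT, evict 7, frames=[6,3,1] (faults so far: 6)
  step 7: ref 7 -> FAULT, evict 6, frames=[7,3,1] (faults so far: 7)
  step 8: ref 2 -> FAULT, evict 3, frames=[7,2,1] (faults so far: 8)
  step 9: ref 1 -> HIT, frames=[7,2,1] (faults so far: 8)
  step 10: ref 6 -> FAULT, evict 1, frames=[7,2,6] (faults so far: 9)
  step 11: ref 6 -> HIT, frames=[7,2,6] (faults so far: 9)
  step 12: ref 2 -> HIT, frames=[7,2,6] (faults so far: 9)
  FIFO total faults: 9
--- LRU ---
  step 0: ref 5 -> FAULT, frames=[5,-,-] (faults so far: 1)
  step 1: ref 5 -> HIT, frames=[5,-,-] (faults so far: 1)
  step 2: ref 4 -> FAULT, frames=[5,4,-] (faults so far: 2)
  step 3: ref 7 -> FAULT, frames=[5,4,7] (faults so far: 3)
  step 4: ref 6 -> FAULT, evict 5, frames=[6,4,7] (faults so far: 4)
  step 5: ref 3 -> FAULT, evict 4, frames=[6,3,7] (faults so far: 5)
  step 6: ref 1 -> FAULT, evict 7, frames=[6,3,1] (faults so far: 6)
  step 7: ref 7 -> FAULT, evict 6, frames=[7,3,1] (faults so far: 7)
  step 8: ref 2 -> FAULT, evict 3, frames=[7,2,1] (faults so far: 8)
  step 9: ref 1 -> HIT, frames=[7,2,1] (faults so far: 8)
  step 10: ref 6 -> FAULT, evict 7, frames=[6,2,1] (faults so far: 9)
  step 11: ref 6 -> HIT, frames=[6,2,1] (faults so far: 9)
  step 12: ref 2 -> HIT, frames=[6,2,1] (faults so far: 9)
  LRU total faults: 9
--- Optimal ---
  step 0: ref 5 -> FAULT, frames=[5,-,-] (faults so far: 1)
  step 1: ref 5 -> HIT, frames=[5,-,-] (faults so far: 1)
  step 2: ref 4 -> FAULT, frames=[5,4,-] (faults so far: 2)
  step 3: ref 7 -> FAULT, frames=[5,4,7] (faults so far: 3)
  step 4: ref 6 -> FAULT, evict 4, frames=[5,6,7] (faults so far: 4)
  step 5: ref 3 -> FAULT, evict 5, frames=[3,6,7] (faults so far: 5)
  step 6: ref 1 -> FAULT, evict 3, frames=[1,6,7] (faults so far: 6)
  step 7: ref 7 -> HIT, frames=[1,6,7] (faults so far: 6)
  step 8: ref 2 -> FAULT, evict 7, frames=[1,6,2] (faults so far: 7)
  step 9: ref 1 -> HIT, frames=[1,6,2] (faults so far: 7)
  step 10: ref 6 -> HIT, frames=[1,6,2] (faults so far: 7)
  step 11: ref 6 -> HIT, frames=[1,6,2] (faults so far: 7)
  step 12: ref 2 -> HIT, frames=[1,6,2] (faults so far: 7)
  Optimal total faults: 7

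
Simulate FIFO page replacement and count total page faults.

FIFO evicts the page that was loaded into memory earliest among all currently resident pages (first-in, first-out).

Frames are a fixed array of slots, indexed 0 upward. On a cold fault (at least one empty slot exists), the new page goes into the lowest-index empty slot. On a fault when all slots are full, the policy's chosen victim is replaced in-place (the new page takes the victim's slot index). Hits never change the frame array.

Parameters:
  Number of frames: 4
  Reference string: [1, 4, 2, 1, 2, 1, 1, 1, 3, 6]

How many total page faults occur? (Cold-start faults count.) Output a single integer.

Answer: 5

Derivation:
Step 0: ref 1 → FAULT, frames=[1,-,-,-]
Step 1: ref 4 → FAULT, frames=[1,4,-,-]
Step 2: ref 2 → FAULT, frames=[1,4,2,-]
Step 3: ref 1 → HIT, frames=[1,4,2,-]
Step 4: ref 2 → HIT, frames=[1,4,2,-]
Step 5: ref 1 → HIT, frames=[1,4,2,-]
Step 6: ref 1 → HIT, frames=[1,4,2,-]
Step 7: ref 1 → HIT, frames=[1,4,2,-]
Step 8: ref 3 → FAULT, frames=[1,4,2,3]
Step 9: ref 6 → FAULT (evict 1), frames=[6,4,2,3]
Total faults: 5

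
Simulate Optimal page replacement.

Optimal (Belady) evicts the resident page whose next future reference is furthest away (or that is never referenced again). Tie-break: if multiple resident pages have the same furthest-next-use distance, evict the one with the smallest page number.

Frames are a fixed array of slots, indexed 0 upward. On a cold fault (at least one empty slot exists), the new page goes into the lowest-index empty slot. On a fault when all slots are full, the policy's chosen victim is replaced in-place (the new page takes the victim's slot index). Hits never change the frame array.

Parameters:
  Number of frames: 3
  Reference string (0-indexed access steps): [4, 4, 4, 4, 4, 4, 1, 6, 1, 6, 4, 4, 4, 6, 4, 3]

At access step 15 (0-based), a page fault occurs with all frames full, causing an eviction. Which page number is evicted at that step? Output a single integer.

Step 0: ref 4 -> FAULT, frames=[4,-,-]
Step 1: ref 4 -> HIT, frames=[4,-,-]
Step 2: ref 4 -> HIT, frames=[4,-,-]
Step 3: ref 4 -> HIT, frames=[4,-,-]
Step 4: ref 4 -> HIT, frames=[4,-,-]
Step 5: ref 4 -> HIT, frames=[4,-,-]
Step 6: ref 1 -> FAULT, frames=[4,1,-]
Step 7: ref 6 -> FAULT, frames=[4,1,6]
Step 8: ref 1 -> HIT, frames=[4,1,6]
Step 9: ref 6 -> HIT, frames=[4,1,6]
Step 10: ref 4 -> HIT, frames=[4,1,6]
Step 11: ref 4 -> HIT, frames=[4,1,6]
Step 12: ref 4 -> HIT, frames=[4,1,6]
Step 13: ref 6 -> HIT, frames=[4,1,6]
Step 14: ref 4 -> HIT, frames=[4,1,6]
Step 15: ref 3 -> FAULT, evict 1, frames=[4,3,6]
At step 15: evicted page 1

Answer: 1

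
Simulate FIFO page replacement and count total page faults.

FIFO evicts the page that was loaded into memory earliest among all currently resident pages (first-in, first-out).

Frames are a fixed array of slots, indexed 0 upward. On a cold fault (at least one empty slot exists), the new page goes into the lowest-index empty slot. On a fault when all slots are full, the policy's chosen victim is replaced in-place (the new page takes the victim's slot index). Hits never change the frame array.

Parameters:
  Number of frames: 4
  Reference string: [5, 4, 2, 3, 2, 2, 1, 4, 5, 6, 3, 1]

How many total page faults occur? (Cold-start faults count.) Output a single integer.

Answer: 7

Derivation:
Step 0: ref 5 → FAULT, frames=[5,-,-,-]
Step 1: ref 4 → FAULT, frames=[5,4,-,-]
Step 2: ref 2 → FAULT, frames=[5,4,2,-]
Step 3: ref 3 → FAULT, frames=[5,4,2,3]
Step 4: ref 2 → HIT, frames=[5,4,2,3]
Step 5: ref 2 → HIT, frames=[5,4,2,3]
Step 6: ref 1 → FAULT (evict 5), frames=[1,4,2,3]
Step 7: ref 4 → HIT, frames=[1,4,2,3]
Step 8: ref 5 → FAULT (evict 4), frames=[1,5,2,3]
Step 9: ref 6 → FAULT (evict 2), frames=[1,5,6,3]
Step 10: ref 3 → HIT, frames=[1,5,6,3]
Step 11: ref 1 → HIT, frames=[1,5,6,3]
Total faults: 7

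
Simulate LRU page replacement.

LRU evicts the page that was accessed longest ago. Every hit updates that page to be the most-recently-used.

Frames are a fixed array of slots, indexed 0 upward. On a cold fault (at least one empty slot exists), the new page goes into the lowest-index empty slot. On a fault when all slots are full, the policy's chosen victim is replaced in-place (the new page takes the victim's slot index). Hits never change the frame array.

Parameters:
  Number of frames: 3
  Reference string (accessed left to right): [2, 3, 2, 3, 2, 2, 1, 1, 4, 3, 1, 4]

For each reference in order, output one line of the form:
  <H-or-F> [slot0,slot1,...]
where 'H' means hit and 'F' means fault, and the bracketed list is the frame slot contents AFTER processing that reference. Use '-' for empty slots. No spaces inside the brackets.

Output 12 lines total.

F [2,-,-]
F [2,3,-]
H [2,3,-]
H [2,3,-]
H [2,3,-]
H [2,3,-]
F [2,3,1]
H [2,3,1]
F [2,4,1]
F [3,4,1]
H [3,4,1]
H [3,4,1]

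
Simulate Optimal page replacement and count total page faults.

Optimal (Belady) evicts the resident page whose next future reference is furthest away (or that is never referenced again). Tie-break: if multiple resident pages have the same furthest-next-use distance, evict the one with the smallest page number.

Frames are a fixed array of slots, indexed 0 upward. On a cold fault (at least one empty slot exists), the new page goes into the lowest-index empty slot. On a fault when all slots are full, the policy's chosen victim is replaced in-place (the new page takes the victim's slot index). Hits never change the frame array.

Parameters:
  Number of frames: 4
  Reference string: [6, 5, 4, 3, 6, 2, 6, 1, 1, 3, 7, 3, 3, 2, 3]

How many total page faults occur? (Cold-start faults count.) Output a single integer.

Answer: 7

Derivation:
Step 0: ref 6 → FAULT, frames=[6,-,-,-]
Step 1: ref 5 → FAULT, frames=[6,5,-,-]
Step 2: ref 4 → FAULT, frames=[6,5,4,-]
Step 3: ref 3 → FAULT, frames=[6,5,4,3]
Step 4: ref 6 → HIT, frames=[6,5,4,3]
Step 5: ref 2 → FAULT (evict 4), frames=[6,5,2,3]
Step 6: ref 6 → HIT, frames=[6,5,2,3]
Step 7: ref 1 → FAULT (evict 5), frames=[6,1,2,3]
Step 8: ref 1 → HIT, frames=[6,1,2,3]
Step 9: ref 3 → HIT, frames=[6,1,2,3]
Step 10: ref 7 → FAULT (evict 1), frames=[6,7,2,3]
Step 11: ref 3 → HIT, frames=[6,7,2,3]
Step 12: ref 3 → HIT, frames=[6,7,2,3]
Step 13: ref 2 → HIT, frames=[6,7,2,3]
Step 14: ref 3 → HIT, frames=[6,7,2,3]
Total faults: 7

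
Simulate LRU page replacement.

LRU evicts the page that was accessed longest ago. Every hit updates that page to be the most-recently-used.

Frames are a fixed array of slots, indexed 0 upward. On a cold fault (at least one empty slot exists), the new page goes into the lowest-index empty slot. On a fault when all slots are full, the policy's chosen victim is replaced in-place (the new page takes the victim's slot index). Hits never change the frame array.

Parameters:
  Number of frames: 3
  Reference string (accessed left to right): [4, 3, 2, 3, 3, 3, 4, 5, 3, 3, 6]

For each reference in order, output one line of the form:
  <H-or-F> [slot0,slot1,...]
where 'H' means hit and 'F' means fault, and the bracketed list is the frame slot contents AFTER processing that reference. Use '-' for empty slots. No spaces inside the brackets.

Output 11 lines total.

F [4,-,-]
F [4,3,-]
F [4,3,2]
H [4,3,2]
H [4,3,2]
H [4,3,2]
H [4,3,2]
F [4,3,5]
H [4,3,5]
H [4,3,5]
F [6,3,5]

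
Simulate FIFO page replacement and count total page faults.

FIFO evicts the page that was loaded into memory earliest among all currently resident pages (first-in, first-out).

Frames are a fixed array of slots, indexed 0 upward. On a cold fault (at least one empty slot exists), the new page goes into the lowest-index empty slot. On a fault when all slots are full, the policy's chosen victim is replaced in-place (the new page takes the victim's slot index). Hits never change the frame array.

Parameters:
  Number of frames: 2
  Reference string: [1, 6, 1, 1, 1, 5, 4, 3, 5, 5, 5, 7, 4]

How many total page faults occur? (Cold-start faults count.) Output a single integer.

Step 0: ref 1 → FAULT, frames=[1,-]
Step 1: ref 6 → FAULT, frames=[1,6]
Step 2: ref 1 → HIT, frames=[1,6]
Step 3: ref 1 → HIT, frames=[1,6]
Step 4: ref 1 → HIT, frames=[1,6]
Step 5: ref 5 → FAULT (evict 1), frames=[5,6]
Step 6: ref 4 → FAULT (evict 6), frames=[5,4]
Step 7: ref 3 → FAULT (evict 5), frames=[3,4]
Step 8: ref 5 → FAULT (evict 4), frames=[3,5]
Step 9: ref 5 → HIT, frames=[3,5]
Step 10: ref 5 → HIT, frames=[3,5]
Step 11: ref 7 → FAULT (evict 3), frames=[7,5]
Step 12: ref 4 → FAULT (evict 5), frames=[7,4]
Total faults: 8

Answer: 8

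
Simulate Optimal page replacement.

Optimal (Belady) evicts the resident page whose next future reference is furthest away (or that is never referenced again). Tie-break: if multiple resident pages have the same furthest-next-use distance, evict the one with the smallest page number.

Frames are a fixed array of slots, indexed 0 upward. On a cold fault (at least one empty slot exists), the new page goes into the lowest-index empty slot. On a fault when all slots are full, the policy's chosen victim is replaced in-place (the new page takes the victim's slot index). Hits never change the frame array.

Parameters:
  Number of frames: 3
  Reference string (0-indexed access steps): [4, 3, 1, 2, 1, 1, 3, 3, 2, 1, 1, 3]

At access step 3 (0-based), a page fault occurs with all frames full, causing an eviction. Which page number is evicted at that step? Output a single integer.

Answer: 4

Derivation:
Step 0: ref 4 -> FAULT, frames=[4,-,-]
Step 1: ref 3 -> FAULT, frames=[4,3,-]
Step 2: ref 1 -> FAULT, frames=[4,3,1]
Step 3: ref 2 -> FAULT, evict 4, frames=[2,3,1]
At step 3: evicted page 4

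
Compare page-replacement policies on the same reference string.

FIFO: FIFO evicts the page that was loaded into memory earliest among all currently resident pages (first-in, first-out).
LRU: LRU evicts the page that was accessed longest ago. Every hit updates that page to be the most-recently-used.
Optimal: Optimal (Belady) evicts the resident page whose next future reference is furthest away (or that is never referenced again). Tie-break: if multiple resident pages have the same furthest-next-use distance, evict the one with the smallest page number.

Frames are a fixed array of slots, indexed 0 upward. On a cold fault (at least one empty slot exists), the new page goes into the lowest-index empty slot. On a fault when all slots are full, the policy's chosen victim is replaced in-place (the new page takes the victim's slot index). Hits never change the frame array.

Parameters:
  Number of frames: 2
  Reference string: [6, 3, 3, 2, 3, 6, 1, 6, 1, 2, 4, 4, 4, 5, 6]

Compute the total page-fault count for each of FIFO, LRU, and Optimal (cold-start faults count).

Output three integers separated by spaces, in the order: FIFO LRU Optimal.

Answer: 9 9 8

Derivation:
--- FIFO ---
  step 0: ref 6 -> FAULT, frames=[6,-] (faults so far: 1)
  step 1: ref 3 -> FAULT, frames=[6,3] (faults so far: 2)
  step 2: ref 3 -> HIT, frames=[6,3] (faults so far: 2)
  step 3: ref 2 -> FAULT, evict 6, frames=[2,3] (faults so far: 3)
  step 4: ref 3 -> HIT, frames=[2,3] (faults so far: 3)
  step 5: ref 6 -> FAULT, evict 3, frames=[2,6] (faults so far: 4)
  step 6: ref 1 -> FAULT, evict 2, frames=[1,6] (faults so far: 5)
  step 7: ref 6 -> HIT, frames=[1,6] (faults so far: 5)
  step 8: ref 1 -> HIT, frames=[1,6] (faults so far: 5)
  step 9: ref 2 -> FAULT, evict 6, frames=[1,2] (faults so far: 6)
  step 10: ref 4 -> FAULT, evict 1, frames=[4,2] (faults so far: 7)
  step 11: ref 4 -> HIT, frames=[4,2] (faults so far: 7)
  step 12: ref 4 -> HIT, frames=[4,2] (faults so far: 7)
  step 13: ref 5 -> FAULT, evict 2, frames=[4,5] (faults so far: 8)
  step 14: ref 6 -> FAULT, evict 4, frames=[6,5] (faults so far: 9)
  FIFO total faults: 9
--- LRU ---
  step 0: ref 6 -> FAULT, frames=[6,-] (faults so far: 1)
  step 1: ref 3 -> FAULT, frames=[6,3] (faults so far: 2)
  step 2: ref 3 -> HIT, frames=[6,3] (faults so far: 2)
  step 3: ref 2 -> FAULT, evict 6, frames=[2,3] (faults so far: 3)
  step 4: ref 3 -> HIT, frames=[2,3] (faults so far: 3)
  step 5: ref 6 -> FAULT, evict 2, frames=[6,3] (faults so far: 4)
  step 6: ref 1 -> FAULT, evict 3, frames=[6,1] (faults so far: 5)
  step 7: ref 6 -> HIT, frames=[6,1] (faults so far: 5)
  step 8: ref 1 -> HIT, frames=[6,1] (faults so far: 5)
  step 9: ref 2 -> FAULT, evict 6, frames=[2,1] (faults so far: 6)
  step 10: ref 4 -> FAULT, evict 1, frames=[2,4] (faults so far: 7)
  step 11: ref 4 -> HIT, frames=[2,4] (faults so far: 7)
  step 12: ref 4 -> HIT, frames=[2,4] (faults so far: 7)
  step 13: ref 5 -> FAULT, evict 2, frames=[5,4] (faults so far: 8)
  step 14: ref 6 -> FAULT, evict 4, frames=[5,6] (faults so far: 9)
  LRU total faults: 9
--- Optimal ---
  step 0: ref 6 -> FAULT, frames=[6,-] (faults so far: 1)
  step 1: ref 3 -> FAULT, frames=[6,3] (faults so far: 2)
  step 2: ref 3 -> HIT, frames=[6,3] (faults so far: 2)
  step 3: ref 2 -> FAULT, evict 6, frames=[2,3] (faults so far: 3)
  step 4: ref 3 -> HIT, frames=[2,3] (faults so far: 3)
  step 5: ref 6 -> FAULT, evict 3, frames=[2,6] (faults so far: 4)
  step 6: ref 1 -> FAULT, evict 2, frames=[1,6] (faults so far: 5)
  step 7: ref 6 -> HIT, frames=[1,6] (faults so far: 5)
  step 8: ref 1 -> HIT, frames=[1,6] (faults so far: 5)
  step 9: ref 2 -> FAULT, evict 1, frames=[2,6] (faults so far: 6)
  step 10: ref 4 -> FAULT, evict 2, frames=[4,6] (faults so far: 7)
  step 11: ref 4 -> HIT, frames=[4,6] (faults so far: 7)
  step 12: ref 4 -> HIT, frames=[4,6] (faults so far: 7)
  step 13: ref 5 -> FAULT, evict 4, frames=[5,6] (faults so far: 8)
  step 14: ref 6 -> HIT, frames=[5,6] (faults so far: 8)
  Optimal total faults: 8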